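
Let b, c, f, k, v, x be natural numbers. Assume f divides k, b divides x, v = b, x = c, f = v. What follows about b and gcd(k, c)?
b divides gcd(k, c)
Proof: f = v and f divides k, therefore v divides k. Since v = b, b divides k. x = c and b divides x, thus b divides c. b divides k, so b divides gcd(k, c).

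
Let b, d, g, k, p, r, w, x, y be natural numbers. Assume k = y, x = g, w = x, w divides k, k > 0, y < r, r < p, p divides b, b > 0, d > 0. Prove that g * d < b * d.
Since w = x and w divides k, x divides k. From x = g, g divides k. k > 0, so g ≤ k. Since k = y, g ≤ y. y < r and r < p, thus y < p. Because p divides b and b > 0, p ≤ b. Since y < p, y < b. Since g ≤ y, g < b. Combining with d > 0, by multiplying by a positive, g * d < b * d.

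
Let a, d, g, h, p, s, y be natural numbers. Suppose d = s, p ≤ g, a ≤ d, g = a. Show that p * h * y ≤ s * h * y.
g = a and p ≤ g, hence p ≤ a. Since d = s and a ≤ d, a ≤ s. p ≤ a, so p ≤ s. By multiplying by a non-negative, p * h ≤ s * h. By multiplying by a non-negative, p * h * y ≤ s * h * y.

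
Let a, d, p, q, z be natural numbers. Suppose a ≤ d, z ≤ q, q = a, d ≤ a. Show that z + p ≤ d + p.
a ≤ d and d ≤ a, thus a = d. q = a, so q = d. z ≤ q, so z ≤ d. Then z + p ≤ d + p.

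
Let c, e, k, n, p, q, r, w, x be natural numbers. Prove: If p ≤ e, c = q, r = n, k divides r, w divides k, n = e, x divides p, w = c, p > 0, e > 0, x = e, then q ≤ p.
x = e and x divides p, thus e divides p. Since p > 0, e ≤ p. Since p ≤ e, e = p. w = c and c = q, so w = q. Since r = n and k divides r, k divides n. Since w divides k, w divides n. n = e, so w divides e. Since w = q, q divides e. Since e > 0, q ≤ e. From e = p, q ≤ p.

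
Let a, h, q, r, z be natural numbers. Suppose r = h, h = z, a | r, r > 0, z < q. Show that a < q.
Since r = h and h = z, r = z. a | r and r > 0, therefore a ≤ r. Since r = z, a ≤ z. Because z < q, a < q.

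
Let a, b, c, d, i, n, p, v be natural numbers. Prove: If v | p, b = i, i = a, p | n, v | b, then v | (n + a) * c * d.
v | p and p | n, thus v | n. Because b = i and i = a, b = a. Since v | b, v | a. Since v | n, v | n + a. Then v | (n + a) * c. Then v | (n + a) * c * d.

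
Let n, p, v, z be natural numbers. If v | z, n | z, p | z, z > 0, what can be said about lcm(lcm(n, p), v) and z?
lcm(lcm(n, p), v) ≤ z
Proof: n | z and p | z, therefore lcm(n, p) | z. Since v | z, lcm(lcm(n, p), v) | z. z > 0, so lcm(lcm(n, p), v) ≤ z.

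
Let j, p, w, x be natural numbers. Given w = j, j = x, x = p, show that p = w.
w = j and j = x, so w = x. Since x = p, w = p. Then p = w.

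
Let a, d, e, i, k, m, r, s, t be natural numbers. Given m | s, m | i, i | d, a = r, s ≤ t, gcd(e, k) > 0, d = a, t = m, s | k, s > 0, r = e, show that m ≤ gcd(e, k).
a = r and r = e, therefore a = e. d = a, so d = e. m | i and i | d, therefore m | d. d = e, so m | e. t = m and s ≤ t, thus s ≤ m. m | s and s > 0, so m ≤ s. Since s ≤ m, s = m. s | k, so m | k. Since m | e, m | gcd(e, k). Since gcd(e, k) > 0, m ≤ gcd(e, k).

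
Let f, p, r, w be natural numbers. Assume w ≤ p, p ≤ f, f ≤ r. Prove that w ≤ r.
Because w ≤ p and p ≤ f, w ≤ f. Since f ≤ r, w ≤ r.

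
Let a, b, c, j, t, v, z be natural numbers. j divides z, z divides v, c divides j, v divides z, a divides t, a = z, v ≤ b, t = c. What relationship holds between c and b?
c ≤ b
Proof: v divides z and z divides v, therefore v = z. a = z and a divides t, so z divides t. Since t = c, z divides c. c divides j and j divides z, therefore c divides z. z divides c, so z = c. v = z, so v = c. v ≤ b, so c ≤ b.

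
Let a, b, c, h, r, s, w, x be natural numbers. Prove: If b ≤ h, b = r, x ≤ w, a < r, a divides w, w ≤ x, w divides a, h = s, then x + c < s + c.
Since a divides w and w divides a, a = w. Since w ≤ x and x ≤ w, w = x. Since a = w, a = x. b = r and b ≤ h, hence r ≤ h. Since h = s, r ≤ s. Since a < r, a < s. a = x, so x < s. Then x + c < s + c.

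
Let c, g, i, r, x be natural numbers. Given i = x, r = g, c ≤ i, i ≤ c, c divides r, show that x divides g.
From c ≤ i and i ≤ c, c = i. Because i = x, c = x. From c divides r, x divides r. Since r = g, x divides g.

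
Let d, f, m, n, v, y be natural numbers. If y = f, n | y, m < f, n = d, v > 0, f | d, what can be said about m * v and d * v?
m * v < d * v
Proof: y = f and n | y, therefore n | f. Since n = d, d | f. f | d, so f = d. Since m < f, m < d. Since v > 0, m * v < d * v.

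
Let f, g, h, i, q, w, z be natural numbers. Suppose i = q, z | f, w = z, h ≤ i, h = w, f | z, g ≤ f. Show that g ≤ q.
f | z and z | f, hence f = z. g ≤ f, so g ≤ z. From h = w and w = z, h = z. i = q and h ≤ i, hence h ≤ q. Since h = z, z ≤ q. g ≤ z, so g ≤ q.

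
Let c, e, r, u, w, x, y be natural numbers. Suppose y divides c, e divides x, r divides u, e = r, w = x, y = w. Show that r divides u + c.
Since e = r and e divides x, r divides x. y = w and w = x, hence y = x. Because y divides c, x divides c. Since r divides x, r divides c. r divides u, so r divides u + c.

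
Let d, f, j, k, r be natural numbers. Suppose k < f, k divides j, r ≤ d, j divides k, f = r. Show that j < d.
k divides j and j divides k, thus k = j. Since k < f, j < f. From f = r, j < r. Since r ≤ d, j < d.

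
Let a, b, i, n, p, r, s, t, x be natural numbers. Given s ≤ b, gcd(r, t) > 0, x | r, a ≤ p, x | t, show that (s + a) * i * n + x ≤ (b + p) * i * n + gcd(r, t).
Because s ≤ b and a ≤ p, s + a ≤ b + p. Then (s + a) * i ≤ (b + p) * i. Then (s + a) * i * n ≤ (b + p) * i * n. Since x | r and x | t, x | gcd(r, t). Since gcd(r, t) > 0, x ≤ gcd(r, t). Since (s + a) * i * n ≤ (b + p) * i * n, (s + a) * i * n + x ≤ (b + p) * i * n + gcd(r, t).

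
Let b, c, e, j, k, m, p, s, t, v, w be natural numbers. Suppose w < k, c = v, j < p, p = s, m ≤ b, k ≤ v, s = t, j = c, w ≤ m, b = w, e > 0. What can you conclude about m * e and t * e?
m * e < t * e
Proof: Because b = w and m ≤ b, m ≤ w. Since w ≤ m, w = m. p = s and s = t, so p = t. w < k and k ≤ v, hence w < v. j = c and j < p, therefore c < p. c = v, so v < p. w < v, so w < p. Since p = t, w < t. w = m, so m < t. Combined with e > 0, by multiplying by a positive, m * e < t * e.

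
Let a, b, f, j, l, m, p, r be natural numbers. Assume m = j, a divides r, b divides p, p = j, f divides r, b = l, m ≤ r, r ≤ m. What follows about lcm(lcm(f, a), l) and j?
lcm(lcm(f, a), l) divides j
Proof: Because r ≤ m and m ≤ r, r = m. m = j, so r = j. Since f divides r and a divides r, lcm(f, a) divides r. r = j, so lcm(f, a) divides j. b = l and b divides p, so l divides p. p = j, so l divides j. Since lcm(f, a) divides j, lcm(lcm(f, a), l) divides j.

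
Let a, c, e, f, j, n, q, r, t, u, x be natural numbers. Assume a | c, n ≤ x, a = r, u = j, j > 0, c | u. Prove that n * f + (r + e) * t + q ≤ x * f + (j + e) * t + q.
n ≤ x, therefore n * f ≤ x * f. a | c and c | u, so a | u. Since u = j, a | j. Because a = r, r | j. Since j > 0, r ≤ j. Then r + e ≤ j + e. Then (r + e) * t ≤ (j + e) * t. Since n * f ≤ x * f, n * f + (r + e) * t ≤ x * f + (j + e) * t. Then n * f + (r + e) * t + q ≤ x * f + (j + e) * t + q.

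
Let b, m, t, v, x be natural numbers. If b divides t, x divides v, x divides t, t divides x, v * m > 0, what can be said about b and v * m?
b ≤ v * m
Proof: Because x divides t and t divides x, x = t. x divides v, so t divides v. Since b divides t, b divides v. Then b divides v * m. Since v * m > 0, b ≤ v * m.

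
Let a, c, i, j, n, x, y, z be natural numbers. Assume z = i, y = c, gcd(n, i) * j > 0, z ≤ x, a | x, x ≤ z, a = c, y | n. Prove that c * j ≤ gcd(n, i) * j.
y = c and y | n, thus c | n. Because x ≤ z and z ≤ x, x = z. Since a | x, a | z. Since a = c, c | z. z = i, so c | i. From c | n, c | gcd(n, i). Then c * j | gcd(n, i) * j. Since gcd(n, i) * j > 0, c * j ≤ gcd(n, i) * j.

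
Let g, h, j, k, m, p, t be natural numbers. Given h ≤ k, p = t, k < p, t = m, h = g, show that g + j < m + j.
p = t and t = m, thus p = m. h ≤ k and k < p, therefore h < p. h = g, so g < p. p = m, so g < m. Then g + j < m + j.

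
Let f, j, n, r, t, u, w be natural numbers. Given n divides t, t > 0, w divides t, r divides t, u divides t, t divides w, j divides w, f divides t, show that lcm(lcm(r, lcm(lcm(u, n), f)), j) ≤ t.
u divides t and n divides t, therefore lcm(u, n) divides t. Because f divides t, lcm(lcm(u, n), f) divides t. Since r divides t, lcm(r, lcm(lcm(u, n), f)) divides t. w divides t and t divides w, hence w = t. Because j divides w, j divides t. Since lcm(r, lcm(lcm(u, n), f)) divides t, lcm(lcm(r, lcm(lcm(u, n), f)), j) divides t. From t > 0, lcm(lcm(r, lcm(lcm(u, n), f)), j) ≤ t.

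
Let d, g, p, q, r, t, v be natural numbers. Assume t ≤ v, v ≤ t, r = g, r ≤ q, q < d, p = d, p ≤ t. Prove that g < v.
t ≤ v and v ≤ t, so t = v. r ≤ q and q < d, therefore r < d. r = g, so g < d. p = d and p ≤ t, hence d ≤ t. Because g < d, g < t. Since t = v, g < v.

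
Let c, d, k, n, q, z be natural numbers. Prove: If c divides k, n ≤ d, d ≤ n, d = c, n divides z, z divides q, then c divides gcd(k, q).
Because n ≤ d and d ≤ n, n = d. Because d = c, n = c. n divides z and z divides q, hence n divides q. Since n = c, c divides q. c divides k, so c divides gcd(k, q).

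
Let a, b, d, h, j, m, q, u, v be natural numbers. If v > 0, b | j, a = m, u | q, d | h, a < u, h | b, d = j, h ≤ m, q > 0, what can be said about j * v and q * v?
j * v < q * v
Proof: h | b and b | j, thus h | j. From d = j and d | h, j | h. Because h | j, h = j. h ≤ m, so j ≤ m. a = m and a < u, therefore m < u. u | q and q > 0, therefore u ≤ q. Because m < u, m < q. j ≤ m, so j < q. v > 0, so j * v < q * v.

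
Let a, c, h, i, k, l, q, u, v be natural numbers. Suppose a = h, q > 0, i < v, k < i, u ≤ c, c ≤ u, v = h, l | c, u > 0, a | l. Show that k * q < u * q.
v = h and i < v, therefore i < h. k < i, so k < h. c ≤ u and u ≤ c, thus c = u. a = h and a | l, thus h | l. Since l | c, h | c. Since c = u, h | u. Since u > 0, h ≤ u. Since k < h, k < u. Since q > 0, k * q < u * q.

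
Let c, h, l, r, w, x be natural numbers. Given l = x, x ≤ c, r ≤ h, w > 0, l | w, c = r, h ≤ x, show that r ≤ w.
From c = r and x ≤ c, x ≤ r. r ≤ h and h ≤ x, so r ≤ x. Since x ≤ r, x = r. l = x and l | w, so x | w. w > 0, so x ≤ w. Since x = r, r ≤ w.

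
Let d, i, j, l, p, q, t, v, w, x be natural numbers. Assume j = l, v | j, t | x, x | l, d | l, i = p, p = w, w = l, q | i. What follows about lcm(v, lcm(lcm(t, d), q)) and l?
lcm(v, lcm(lcm(t, d), q)) | l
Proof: j = l and v | j, thus v | l. Because t | x and x | l, t | l. Since d | l, lcm(t, d) | l. Because i = p and p = w, i = w. Since w = l, i = l. Since q | i, q | l. Because lcm(t, d) | l, lcm(lcm(t, d), q) | l. Because v | l, lcm(v, lcm(lcm(t, d), q)) | l.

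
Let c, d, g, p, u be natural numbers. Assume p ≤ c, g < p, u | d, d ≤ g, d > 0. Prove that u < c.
u | d and d > 0, thus u ≤ d. g < p and p ≤ c, hence g < c. Since d ≤ g, d < c. u ≤ d, so u < c.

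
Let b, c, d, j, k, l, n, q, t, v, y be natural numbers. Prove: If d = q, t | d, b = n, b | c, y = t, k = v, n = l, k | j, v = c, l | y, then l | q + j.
Because y = t and l | y, l | t. Since d = q and t | d, t | q. l | t, so l | q. b = n and n = l, thus b = l. k = v and k | j, so v | j. v = c, so c | j. Since b | c, b | j. Since b = l, l | j. Since l | q, l | q + j.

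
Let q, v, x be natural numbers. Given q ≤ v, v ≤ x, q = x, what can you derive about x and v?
x = v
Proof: Since q = x and q ≤ v, x ≤ v. Because v ≤ x, x = v.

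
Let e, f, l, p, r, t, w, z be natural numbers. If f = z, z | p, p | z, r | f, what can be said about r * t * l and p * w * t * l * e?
r * t * l | p * w * t * l * e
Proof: z | p and p | z, so z = p. f = z, so f = p. Since r | f, r | p. Then r | p * w. Then r * t | p * w * t. Then r * t * l | p * w * t * l. Then r * t * l | p * w * t * l * e.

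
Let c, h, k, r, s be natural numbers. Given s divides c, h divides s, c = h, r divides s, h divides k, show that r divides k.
Because c = h and s divides c, s divides h. Since h divides s, h = s. h divides k, so s divides k. r divides s, so r divides k.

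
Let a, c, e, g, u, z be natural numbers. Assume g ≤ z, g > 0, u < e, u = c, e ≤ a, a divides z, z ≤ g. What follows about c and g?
c < g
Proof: Since u < e and e ≤ a, u < a. Because u = c, c < a. z ≤ g and g ≤ z, therefore z = g. Since a divides z, a divides g. Since g > 0, a ≤ g. Since c < a, c < g.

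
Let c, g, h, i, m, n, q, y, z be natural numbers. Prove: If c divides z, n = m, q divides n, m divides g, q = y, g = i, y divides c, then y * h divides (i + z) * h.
n = m and q divides n, so q divides m. Since m divides g, q divides g. Since g = i, q divides i. Since q = y, y divides i. Because y divides c and c divides z, y divides z. Since y divides i, y divides i + z. Then y * h divides (i + z) * h.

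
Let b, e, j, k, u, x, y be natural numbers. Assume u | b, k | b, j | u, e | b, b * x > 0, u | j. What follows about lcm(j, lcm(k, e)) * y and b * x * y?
lcm(j, lcm(k, e)) * y ≤ b * x * y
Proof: u | j and j | u, hence u = j. Since u | b, j | b. k | b and e | b, therefore lcm(k, e) | b. j | b, so lcm(j, lcm(k, e)) | b. Then lcm(j, lcm(k, e)) | b * x. b * x > 0, so lcm(j, lcm(k, e)) ≤ b * x. Then lcm(j, lcm(k, e)) * y ≤ b * x * y.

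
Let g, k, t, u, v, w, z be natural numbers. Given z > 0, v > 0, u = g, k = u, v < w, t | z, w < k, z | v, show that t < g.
t | z and z > 0, thus t ≤ z. Because z | v and v > 0, z ≤ v. v < w, so z < w. t ≤ z, so t < w. k = u and u = g, thus k = g. Since w < k, w < g. Since t < w, t < g.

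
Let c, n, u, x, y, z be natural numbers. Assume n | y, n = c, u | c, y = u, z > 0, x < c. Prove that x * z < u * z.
Since n = c and n | y, c | y. y = u, so c | u. u | c, so c = u. x < c, so x < u. Since z > 0, x * z < u * z.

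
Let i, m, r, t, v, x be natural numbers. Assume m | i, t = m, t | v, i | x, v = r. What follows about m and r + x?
m | r + x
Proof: From t = m and t | v, m | v. v = r, so m | r. Since m | i and i | x, m | x. Because m | r, m | r + x.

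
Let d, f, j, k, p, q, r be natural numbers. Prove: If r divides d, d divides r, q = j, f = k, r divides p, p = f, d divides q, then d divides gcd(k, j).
p = f and f = k, hence p = k. r divides d and d divides r, so r = d. From r divides p, d divides p. Since p = k, d divides k. From q = j and d divides q, d divides j. d divides k, so d divides gcd(k, j).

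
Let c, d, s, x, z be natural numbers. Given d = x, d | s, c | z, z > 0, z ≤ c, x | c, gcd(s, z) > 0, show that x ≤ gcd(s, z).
d = x and d | s, thus x | s. c | z and z > 0, hence c ≤ z. Because z ≤ c, c = z. Since x | c, x | z. Because x | s, x | gcd(s, z). gcd(s, z) > 0, so x ≤ gcd(s, z).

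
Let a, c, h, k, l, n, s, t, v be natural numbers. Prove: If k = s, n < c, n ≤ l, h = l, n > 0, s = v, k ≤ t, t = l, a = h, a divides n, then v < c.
From a = h and h = l, a = l. a divides n and n > 0, therefore a ≤ n. a = l, so l ≤ n. Since n ≤ l, l = n. k = s and s = v, therefore k = v. Because t = l and k ≤ t, k ≤ l. Since k = v, v ≤ l. Since l = n, v ≤ n. n < c, so v < c.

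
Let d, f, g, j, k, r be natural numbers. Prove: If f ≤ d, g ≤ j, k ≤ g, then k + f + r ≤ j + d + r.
From k ≤ g and g ≤ j, k ≤ j. f ≤ d, so k + f ≤ j + d. Then k + f + r ≤ j + d + r.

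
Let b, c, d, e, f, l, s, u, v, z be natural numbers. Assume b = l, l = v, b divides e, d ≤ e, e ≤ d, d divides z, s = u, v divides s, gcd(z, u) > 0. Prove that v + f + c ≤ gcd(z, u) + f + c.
From b = l and l = v, b = v. Because d ≤ e and e ≤ d, d = e. Since d divides z, e divides z. Since b divides e, b divides z. Since b = v, v divides z. Because s = u and v divides s, v divides u. Since v divides z, v divides gcd(z, u). From gcd(z, u) > 0, v ≤ gcd(z, u). Then v + f ≤ gcd(z, u) + f. Then v + f + c ≤ gcd(z, u) + f + c.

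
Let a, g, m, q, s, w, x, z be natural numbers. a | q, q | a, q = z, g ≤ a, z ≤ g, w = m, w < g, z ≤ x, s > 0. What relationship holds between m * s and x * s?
m * s < x * s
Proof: From a | q and q | a, a = q. Since q = z, a = z. g ≤ a, so g ≤ z. z ≤ g, so g = z. w = m and w < g, so m < g. g = z, so m < z. Since z ≤ x, m < x. Since s > 0, m * s < x * s.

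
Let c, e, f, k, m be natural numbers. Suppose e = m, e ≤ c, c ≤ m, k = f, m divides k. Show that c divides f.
e = m and e ≤ c, so m ≤ c. c ≤ m, so m = c. Since k = f and m divides k, m divides f. From m = c, c divides f.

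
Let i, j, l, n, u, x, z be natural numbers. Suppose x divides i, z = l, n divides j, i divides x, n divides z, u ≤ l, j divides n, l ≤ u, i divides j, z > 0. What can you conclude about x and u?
x ≤ u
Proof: Because l ≤ u and u ≤ l, l = u. z = l, so z = u. Since i divides x and x divides i, i = x. n divides j and j divides n, hence n = j. n divides z, so j divides z. i divides j, so i divides z. Since i = x, x divides z. From z > 0, x ≤ z. Since z = u, x ≤ u.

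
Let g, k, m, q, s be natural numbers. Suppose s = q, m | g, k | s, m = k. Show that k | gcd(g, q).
m = k and m | g, thus k | g. From s = q and k | s, k | q. k | g, so k | gcd(g, q).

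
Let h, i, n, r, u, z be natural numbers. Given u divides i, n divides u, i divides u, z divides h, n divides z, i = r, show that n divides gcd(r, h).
From u divides i and i divides u, u = i. Since n divides u, n divides i. i = r, so n divides r. Because n divides z and z divides h, n divides h. n divides r, so n divides gcd(r, h).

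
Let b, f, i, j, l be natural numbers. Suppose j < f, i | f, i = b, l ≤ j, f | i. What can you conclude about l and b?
l < b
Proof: f | i and i | f, hence f = i. From i = b, f = b. Since l ≤ j and j < f, l < f. Since f = b, l < b.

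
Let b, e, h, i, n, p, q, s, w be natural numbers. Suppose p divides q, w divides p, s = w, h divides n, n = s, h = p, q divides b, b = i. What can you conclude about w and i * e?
w divides i * e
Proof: n = s and s = w, so n = w. h divides n, so h divides w. Since h = p, p divides w. Since w divides p, p = w. b = i and q divides b, so q divides i. p divides q, so p divides i. p = w, so w divides i. Then w divides i * e.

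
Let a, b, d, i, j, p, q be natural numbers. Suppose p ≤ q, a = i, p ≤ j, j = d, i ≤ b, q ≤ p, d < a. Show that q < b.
p ≤ q and q ≤ p, thus p = q. j = d and p ≤ j, hence p ≤ d. p = q, so q ≤ d. a = i and d < a, so d < i. Since i ≤ b, d < b. q ≤ d, so q < b.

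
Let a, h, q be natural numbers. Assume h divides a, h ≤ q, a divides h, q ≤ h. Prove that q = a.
From q ≤ h and h ≤ q, q = h. Because h divides a and a divides h, h = a. Since q = h, q = a.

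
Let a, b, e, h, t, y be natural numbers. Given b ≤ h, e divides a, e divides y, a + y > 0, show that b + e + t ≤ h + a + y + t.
Because e divides a and e divides y, e divides a + y. Since a + y > 0, e ≤ a + y. Since b ≤ h, b + e ≤ h + a + y. Then b + e + t ≤ h + a + y + t.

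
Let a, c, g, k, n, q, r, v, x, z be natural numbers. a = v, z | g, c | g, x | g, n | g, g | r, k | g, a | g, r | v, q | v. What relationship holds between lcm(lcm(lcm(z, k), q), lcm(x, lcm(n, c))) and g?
lcm(lcm(lcm(z, k), q), lcm(x, lcm(n, c))) | g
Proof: z | g and k | g, therefore lcm(z, k) | g. Since a = v and a | g, v | g. From g | r and r | v, g | v. v | g, so v = g. q | v, so q | g. From lcm(z, k) | g, lcm(lcm(z, k), q) | g. n | g and c | g, thus lcm(n, c) | g. Because x | g, lcm(x, lcm(n, c)) | g. From lcm(lcm(z, k), q) | g, lcm(lcm(lcm(z, k), q), lcm(x, lcm(n, c))) | g.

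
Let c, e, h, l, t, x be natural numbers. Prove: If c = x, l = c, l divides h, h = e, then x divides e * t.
l = c and c = x, hence l = x. h = e and l divides h, so l divides e. Since l = x, x divides e. Then x divides e * t.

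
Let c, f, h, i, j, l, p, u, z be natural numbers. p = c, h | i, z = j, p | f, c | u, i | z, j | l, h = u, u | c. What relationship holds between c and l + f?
c | l + f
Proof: u | c and c | u, therefore u = c. Since h = u, h = c. Since z = j and i | z, i | j. h | i, so h | j. j | l, so h | l. h = c, so c | l. Since p = c and p | f, c | f. c | l, so c | l + f.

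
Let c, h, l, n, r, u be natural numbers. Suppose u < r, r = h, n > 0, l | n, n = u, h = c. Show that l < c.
Because l | n and n > 0, l ≤ n. Since n = u, l ≤ u. From u < r, l < r. r = h, so l < h. Because h = c, l < c.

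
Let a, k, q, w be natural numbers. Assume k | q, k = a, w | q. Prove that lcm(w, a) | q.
Since k = a and k | q, a | q. w | q, so lcm(w, a) | q.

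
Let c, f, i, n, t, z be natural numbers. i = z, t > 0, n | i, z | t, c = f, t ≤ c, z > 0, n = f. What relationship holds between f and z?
f = z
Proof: i = z and n | i, so n | z. n = f, so f | z. z > 0, so f ≤ z. z | t and t > 0, thus z ≤ t. c = f and t ≤ c, hence t ≤ f. From z ≤ t, z ≤ f. From f ≤ z, f = z.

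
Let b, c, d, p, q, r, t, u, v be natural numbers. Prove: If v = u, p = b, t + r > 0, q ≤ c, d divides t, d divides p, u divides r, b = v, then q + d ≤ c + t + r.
Because b = v and v = u, b = u. p = b and d divides p, therefore d divides b. b = u, so d divides u. u divides r, so d divides r. d divides t, so d divides t + r. Since t + r > 0, d ≤ t + r. Since q ≤ c, q + d ≤ c + t + r.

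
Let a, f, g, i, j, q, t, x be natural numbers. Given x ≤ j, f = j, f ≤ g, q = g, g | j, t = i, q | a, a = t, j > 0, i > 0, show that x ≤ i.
Since f = j and f ≤ g, j ≤ g. g | j and j > 0, therefore g ≤ j. j ≤ g, so j = g. Since x ≤ j, x ≤ g. From a = t and t = i, a = i. Since q = g and q | a, g | a. a = i, so g | i. Since i > 0, g ≤ i. Since x ≤ g, x ≤ i.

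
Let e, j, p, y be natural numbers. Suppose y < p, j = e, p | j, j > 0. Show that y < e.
p | j and j > 0, so p ≤ j. j = e, so p ≤ e. y < p, so y < e.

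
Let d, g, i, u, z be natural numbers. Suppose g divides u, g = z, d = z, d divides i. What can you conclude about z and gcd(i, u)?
z divides gcd(i, u)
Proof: d = z and d divides i, so z divides i. g = z and g divides u, thus z divides u. z divides i, so z divides gcd(i, u).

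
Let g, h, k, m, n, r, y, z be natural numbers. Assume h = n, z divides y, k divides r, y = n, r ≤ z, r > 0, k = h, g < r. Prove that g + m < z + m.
Since y = n and z divides y, z divides n. Since k = h and h = n, k = n. Since k divides r, n divides r. Since z divides n, z divides r. r > 0, so z ≤ r. Since r ≤ z, r = z. g < r, so g < z. Then g + m < z + m.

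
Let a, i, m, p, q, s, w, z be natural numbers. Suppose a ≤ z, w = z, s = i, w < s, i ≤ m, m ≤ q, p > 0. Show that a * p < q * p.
s = i and w < s, thus w < i. Since i ≤ m, w < m. m ≤ q, so w < q. Since w = z, z < q. a ≤ z, so a < q. Since p > 0, by multiplying by a positive, a * p < q * p.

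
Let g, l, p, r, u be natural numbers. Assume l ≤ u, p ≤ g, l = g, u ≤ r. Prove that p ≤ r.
From l ≤ u and u ≤ r, l ≤ r. l = g, so g ≤ r. Since p ≤ g, p ≤ r.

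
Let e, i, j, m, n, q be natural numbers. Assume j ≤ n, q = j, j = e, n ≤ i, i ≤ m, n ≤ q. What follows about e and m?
e ≤ m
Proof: q = j and n ≤ q, therefore n ≤ j. j ≤ n, so n = j. n ≤ i and i ≤ m, hence n ≤ m. Since n = j, j ≤ m. Since j = e, e ≤ m.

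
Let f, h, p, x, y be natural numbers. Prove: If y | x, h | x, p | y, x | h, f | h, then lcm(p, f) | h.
x | h and h | x, hence x = h. p | y and y | x, thus p | x. x = h, so p | h. f | h, so lcm(p, f) | h.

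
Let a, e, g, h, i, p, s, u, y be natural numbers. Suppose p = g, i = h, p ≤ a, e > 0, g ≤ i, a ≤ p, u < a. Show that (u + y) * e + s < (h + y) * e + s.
a ≤ p and p ≤ a, hence a = p. p = g, so a = g. From u < a, u < g. i = h and g ≤ i, therefore g ≤ h. Since u < g, u < h. Then u + y < h + y. Since e > 0, (u + y) * e < (h + y) * e. Then (u + y) * e + s < (h + y) * e + s.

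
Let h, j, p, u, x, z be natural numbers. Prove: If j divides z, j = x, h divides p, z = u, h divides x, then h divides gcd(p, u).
j = x and j divides z, hence x divides z. Because h divides x, h divides z. Since z = u, h divides u. Since h divides p, h divides gcd(p, u).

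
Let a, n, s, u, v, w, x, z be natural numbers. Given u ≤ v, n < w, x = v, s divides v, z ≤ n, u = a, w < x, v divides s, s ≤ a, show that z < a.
s divides v and v divides s, so s = v. s ≤ a, so v ≤ a. u = a and u ≤ v, so a ≤ v. v ≤ a, so v = a. Since x = v, x = a. Since z ≤ n and n < w, z < w. w < x, so z < x. Since x = a, z < a.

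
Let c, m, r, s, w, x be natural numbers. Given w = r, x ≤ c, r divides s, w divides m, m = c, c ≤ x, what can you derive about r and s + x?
r divides s + x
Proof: c ≤ x and x ≤ c, hence c = x. w = r and w divides m, hence r divides m. Since m = c, r divides c. From c = x, r divides x. r divides s, so r divides s + x.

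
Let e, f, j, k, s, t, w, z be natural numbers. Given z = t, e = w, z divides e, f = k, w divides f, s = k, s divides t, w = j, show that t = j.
Because e = w and z divides e, z divides w. z = t, so t divides w. Since f = k and w divides f, w divides k. s = k and s divides t, hence k divides t. w divides k, so w divides t. t divides w, so t = w. w = j, so t = j.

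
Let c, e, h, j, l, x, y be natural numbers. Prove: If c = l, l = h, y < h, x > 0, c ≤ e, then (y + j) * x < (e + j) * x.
From c = l and c ≤ e, l ≤ e. Since l = h, h ≤ e. y < h, so y < e. Then y + j < e + j. Since x > 0, (y + j) * x < (e + j) * x.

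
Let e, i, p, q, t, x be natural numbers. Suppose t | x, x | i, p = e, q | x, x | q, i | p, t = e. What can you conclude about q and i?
q = i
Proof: Because q | x and x | q, q = x. p = e and i | p, thus i | e. t = e and t | x, therefore e | x. Since i | e, i | x. x | i, so x = i. Since q = x, q = i.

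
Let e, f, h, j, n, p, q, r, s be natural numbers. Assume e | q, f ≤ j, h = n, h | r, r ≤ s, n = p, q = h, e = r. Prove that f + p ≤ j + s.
h = n and n = p, therefore h = p. q = h and e | q, therefore e | h. Since e = r, r | h. Since h | r, r = h. r ≤ s, so h ≤ s. h = p, so p ≤ s. Since f ≤ j, f + p ≤ j + s.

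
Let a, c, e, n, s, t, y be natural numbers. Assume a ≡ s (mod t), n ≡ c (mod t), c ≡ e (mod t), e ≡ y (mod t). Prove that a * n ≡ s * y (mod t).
Because n ≡ c (mod t) and c ≡ e (mod t), n ≡ e (mod t). Because e ≡ y (mod t), n ≡ y (mod t). a ≡ s (mod t), so a * n ≡ s * y (mod t).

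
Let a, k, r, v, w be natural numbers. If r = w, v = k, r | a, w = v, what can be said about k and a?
k | a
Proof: r = w and w = v, therefore r = v. Because r | a, v | a. Since v = k, k | a.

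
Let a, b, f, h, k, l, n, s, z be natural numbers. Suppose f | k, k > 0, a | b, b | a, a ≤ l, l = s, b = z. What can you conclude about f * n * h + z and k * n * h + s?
f * n * h + z ≤ k * n * h + s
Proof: From f | k and k > 0, f ≤ k. Then f * n ≤ k * n. Then f * n * h ≤ k * n * h. Because a | b and b | a, a = b. Since b = z, a = z. Since l = s and a ≤ l, a ≤ s. a = z, so z ≤ s. f * n * h ≤ k * n * h, so f * n * h + z ≤ k * n * h + s.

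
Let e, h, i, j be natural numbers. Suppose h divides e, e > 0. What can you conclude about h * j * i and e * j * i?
h * j * i ≤ e * j * i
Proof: h divides e and e > 0, hence h ≤ e. By multiplying by a non-negative, h * j ≤ e * j. By multiplying by a non-negative, h * j * i ≤ e * j * i.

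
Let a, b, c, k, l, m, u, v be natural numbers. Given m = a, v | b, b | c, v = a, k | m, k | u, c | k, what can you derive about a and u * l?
a | u * l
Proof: From m = a and k | m, k | a. v = a and v | b, hence a | b. Since b | c, a | c. c | k, so a | k. k | a, so k = a. From k | u, a | u. Then a | u * l.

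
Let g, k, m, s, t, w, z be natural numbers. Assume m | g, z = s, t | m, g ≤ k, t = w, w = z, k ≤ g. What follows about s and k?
s | k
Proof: Because g ≤ k and k ≤ g, g = k. w = z and z = s, hence w = s. Since t | m and m | g, t | g. Since t = w, w | g. Because w = s, s | g. g = k, so s | k.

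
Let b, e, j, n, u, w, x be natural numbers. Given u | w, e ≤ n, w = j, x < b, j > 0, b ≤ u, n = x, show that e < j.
Since n = x and e ≤ n, e ≤ x. Since x < b and b ≤ u, x < u. w = j and u | w, hence u | j. j > 0, so u ≤ j. x < u, so x < j. e ≤ x, so e < j.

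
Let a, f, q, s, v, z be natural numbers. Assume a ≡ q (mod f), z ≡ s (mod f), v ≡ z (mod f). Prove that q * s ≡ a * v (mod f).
From v ≡ z (mod f) and z ≡ s (mod f), v ≡ s (mod f). Because a ≡ q (mod f), a * v ≡ q * s (mod f). Then q * s ≡ a * v (mod f).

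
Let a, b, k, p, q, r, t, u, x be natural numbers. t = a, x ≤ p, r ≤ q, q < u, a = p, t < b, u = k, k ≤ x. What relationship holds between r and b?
r < b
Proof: u = k and q < u, thus q < k. Because k ≤ x and x ≤ p, k ≤ p. Since q < k, q < p. r ≤ q, so r < p. t = a and t < b, therefore a < b. From a = p, p < b. Since r < p, r < b.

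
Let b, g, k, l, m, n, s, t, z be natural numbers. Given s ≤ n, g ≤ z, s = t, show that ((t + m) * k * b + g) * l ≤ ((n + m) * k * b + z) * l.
From s = t and s ≤ n, t ≤ n. Then t + m ≤ n + m. Then (t + m) * k ≤ (n + m) * k. Then (t + m) * k * b ≤ (n + m) * k * b. From g ≤ z, (t + m) * k * b + g ≤ (n + m) * k * b + z. Then ((t + m) * k * b + g) * l ≤ ((n + m) * k * b + z) * l.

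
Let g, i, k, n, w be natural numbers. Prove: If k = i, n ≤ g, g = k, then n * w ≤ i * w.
From g = k and n ≤ g, n ≤ k. Because k = i, n ≤ i. By multiplying by a non-negative, n * w ≤ i * w.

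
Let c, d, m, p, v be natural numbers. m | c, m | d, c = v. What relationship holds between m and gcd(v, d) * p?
m | gcd(v, d) * p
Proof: Because c = v and m | c, m | v. m | d, so m | gcd(v, d). Then m | gcd(v, d) * p.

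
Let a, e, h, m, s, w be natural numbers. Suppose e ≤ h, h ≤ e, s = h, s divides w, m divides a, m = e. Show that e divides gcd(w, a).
Since h ≤ e and e ≤ h, h = e. s = h, so s = e. s divides w, so e divides w. m = e and m divides a, thus e divides a. Since e divides w, e divides gcd(w, a).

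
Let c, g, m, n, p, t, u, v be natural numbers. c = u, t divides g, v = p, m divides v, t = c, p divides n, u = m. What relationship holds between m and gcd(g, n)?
m divides gcd(g, n)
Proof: From c = u and u = m, c = m. t = c and t divides g, thus c divides g. Since c = m, m divides g. v = p and m divides v, hence m divides p. Since p divides n, m divides n. m divides g, so m divides gcd(g, n).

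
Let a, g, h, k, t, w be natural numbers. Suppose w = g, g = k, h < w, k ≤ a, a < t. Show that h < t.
Because w = g and g = k, w = k. Since h < w, h < k. k ≤ a and a < t, hence k < t. h < k, so h < t.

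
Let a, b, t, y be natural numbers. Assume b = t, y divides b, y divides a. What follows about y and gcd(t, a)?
y divides gcd(t, a)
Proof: b = t and y divides b, thus y divides t. Because y divides a, y divides gcd(t, a).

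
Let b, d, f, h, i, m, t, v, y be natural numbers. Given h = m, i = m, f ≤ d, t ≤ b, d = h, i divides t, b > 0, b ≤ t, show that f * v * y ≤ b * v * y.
d = h and h = m, so d = m. f ≤ d, so f ≤ m. t ≤ b and b ≤ t, therefore t = b. i = m and i divides t, hence m divides t. From t = b, m divides b. Since b > 0, m ≤ b. f ≤ m, so f ≤ b. By multiplying by a non-negative, f * v ≤ b * v. By multiplying by a non-negative, f * v * y ≤ b * v * y.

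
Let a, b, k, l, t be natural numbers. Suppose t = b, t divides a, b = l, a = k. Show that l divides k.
t = b and t divides a, so b divides a. b = l, so l divides a. Since a = k, l divides k.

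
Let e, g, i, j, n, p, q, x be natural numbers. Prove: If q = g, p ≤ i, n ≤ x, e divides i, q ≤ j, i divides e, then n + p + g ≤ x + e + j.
Since i divides e and e divides i, i = e. From p ≤ i, p ≤ e. Because q = g and q ≤ j, g ≤ j. Since p ≤ e, p + g ≤ e + j. Since n ≤ x, n + p + g ≤ x + e + j.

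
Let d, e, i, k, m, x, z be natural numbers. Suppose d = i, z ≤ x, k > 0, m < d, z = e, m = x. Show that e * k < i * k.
m = x and m < d, therefore x < d. Since d = i, x < i. Since z ≤ x, z < i. z = e, so e < i. Since k > 0, e * k < i * k.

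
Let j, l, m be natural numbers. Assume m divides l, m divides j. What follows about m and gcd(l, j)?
m divides gcd(l, j)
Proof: Since m divides l and m divides j, because common divisors divide the gcd, m divides gcd(l, j).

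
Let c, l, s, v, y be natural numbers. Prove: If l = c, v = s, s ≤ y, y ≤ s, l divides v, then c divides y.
From s ≤ y and y ≤ s, s = y. v = s, so v = y. l divides v, so l divides y. Since l = c, c divides y.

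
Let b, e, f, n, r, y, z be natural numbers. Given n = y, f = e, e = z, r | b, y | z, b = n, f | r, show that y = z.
Since f = e and f | r, e | r. Since b = n and r | b, r | n. Since e | r, e | n. Since n = y, e | y. e = z, so z | y. y | z, so z = y. Then y = z.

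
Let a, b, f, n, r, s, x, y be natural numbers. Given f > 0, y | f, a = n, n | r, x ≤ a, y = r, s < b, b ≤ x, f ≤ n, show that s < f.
y = r and y | f, so r | f. n | r, so n | f. From f > 0, n ≤ f. f ≤ n, so n = f. s < b and b ≤ x, hence s < x. a = n and x ≤ a, thus x ≤ n. s < x, so s < n. n = f, so s < f.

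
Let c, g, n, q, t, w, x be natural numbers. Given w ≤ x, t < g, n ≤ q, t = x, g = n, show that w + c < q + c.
Because g = n and t < g, t < n. Since t = x, x < n. Since n ≤ q, x < q. Since w ≤ x, w < q. Then w + c < q + c.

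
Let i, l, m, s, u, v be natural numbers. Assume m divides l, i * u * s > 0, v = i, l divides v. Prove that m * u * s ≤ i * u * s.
v = i and l divides v, hence l divides i. m divides l, so m divides i. Then m * u divides i * u. Then m * u * s divides i * u * s. i * u * s > 0, so m * u * s ≤ i * u * s.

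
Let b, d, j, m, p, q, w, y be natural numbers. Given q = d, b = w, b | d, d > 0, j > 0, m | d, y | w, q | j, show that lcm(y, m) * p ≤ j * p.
Since b = w and b | d, w | d. Since y | w, y | d. m | d, so lcm(y, m) | d. Since d > 0, lcm(y, m) ≤ d. Because q = d and q | j, d | j. j > 0, so d ≤ j. Since lcm(y, m) ≤ d, lcm(y, m) ≤ j. Then lcm(y, m) * p ≤ j * p.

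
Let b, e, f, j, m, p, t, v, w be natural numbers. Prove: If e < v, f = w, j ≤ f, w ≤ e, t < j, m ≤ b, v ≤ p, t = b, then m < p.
f = w and j ≤ f, so j ≤ w. Because t < j, t < w. Since t = b, b < w. Since m ≤ b, m < w. From e < v and v ≤ p, e < p. Since w ≤ e, w < p. m < w, so m < p.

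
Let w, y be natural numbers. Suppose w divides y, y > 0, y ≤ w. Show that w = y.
From w divides y and y > 0, w ≤ y. y ≤ w, so w = y.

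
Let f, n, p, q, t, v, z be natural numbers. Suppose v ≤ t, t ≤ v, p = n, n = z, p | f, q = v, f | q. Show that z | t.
From v ≤ t and t ≤ v, v = t. Because p = n and n = z, p = z. q = v and f | q, hence f | v. Since p | f, p | v. Since p = z, z | v. v = t, so z | t.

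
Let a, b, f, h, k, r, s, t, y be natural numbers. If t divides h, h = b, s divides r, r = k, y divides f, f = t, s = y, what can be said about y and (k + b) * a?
y divides (k + b) * a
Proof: r = k and s divides r, thus s divides k. s = y, so y divides k. Since f = t and y divides f, y divides t. h = b and t divides h, thus t divides b. y divides t, so y divides b. y divides k, so y divides k + b. Then y divides (k + b) * a.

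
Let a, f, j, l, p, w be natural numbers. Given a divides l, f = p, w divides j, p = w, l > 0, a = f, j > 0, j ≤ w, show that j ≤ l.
Since w divides j and j > 0, w ≤ j. Since j ≤ w, w = j. f = p and p = w, hence f = w. a = f, so a = w. Since a divides l, w divides l. w = j, so j divides l. From l > 0, j ≤ l.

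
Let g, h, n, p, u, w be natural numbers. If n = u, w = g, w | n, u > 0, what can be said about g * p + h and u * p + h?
g * p + h ≤ u * p + h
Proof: From n = u and w | n, w | u. w = g, so g | u. From u > 0, g ≤ u. Then g * p ≤ u * p. Then g * p + h ≤ u * p + h.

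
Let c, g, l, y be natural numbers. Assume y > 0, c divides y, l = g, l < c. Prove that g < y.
Since l = g and l < c, g < c. Because c divides y and y > 0, c ≤ y. Since g < c, g < y.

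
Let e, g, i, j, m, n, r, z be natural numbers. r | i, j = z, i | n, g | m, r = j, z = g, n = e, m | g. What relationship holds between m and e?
m | e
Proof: j = z and z = g, hence j = g. From g | m and m | g, g = m. j = g, so j = m. r | i and i | n, thus r | n. r = j, so j | n. Since n = e, j | e. Because j = m, m | e.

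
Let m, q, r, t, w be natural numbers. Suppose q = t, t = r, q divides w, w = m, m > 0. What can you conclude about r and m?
r ≤ m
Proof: w = m and q divides w, thus q divides m. q = t, so t divides m. Since m > 0, t ≤ m. t = r, so r ≤ m.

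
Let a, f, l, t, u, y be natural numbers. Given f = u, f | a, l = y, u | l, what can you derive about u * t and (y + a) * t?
u * t | (y + a) * t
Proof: From l = y and u | l, u | y. f = u and f | a, so u | a. u | y, so u | y + a. Then u * t | (y + a) * t.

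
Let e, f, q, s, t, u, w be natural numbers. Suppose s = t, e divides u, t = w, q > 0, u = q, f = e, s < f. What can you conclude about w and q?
w < q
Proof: s = t and t = w, so s = w. Since f = e and s < f, s < e. s = w, so w < e. Because u = q and e divides u, e divides q. q > 0, so e ≤ q. Since w < e, w < q.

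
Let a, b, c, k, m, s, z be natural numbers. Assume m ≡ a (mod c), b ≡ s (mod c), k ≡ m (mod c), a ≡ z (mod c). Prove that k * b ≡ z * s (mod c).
k ≡ m (mod c) and m ≡ a (mod c), thus k ≡ a (mod c). Because a ≡ z (mod c), k ≡ z (mod c). Since b ≡ s (mod c), by multiplying congruences, k * b ≡ z * s (mod c).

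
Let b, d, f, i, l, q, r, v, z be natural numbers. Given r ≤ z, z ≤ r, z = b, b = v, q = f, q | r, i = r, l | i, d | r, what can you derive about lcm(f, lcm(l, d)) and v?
lcm(f, lcm(l, d)) | v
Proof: r ≤ z and z ≤ r, hence r = z. Since z = b, r = b. b = v, so r = v. Since q = f and q | r, f | r. Since i = r and l | i, l | r. d | r, so lcm(l, d) | r. f | r, so lcm(f, lcm(l, d)) | r. r = v, so lcm(f, lcm(l, d)) | v.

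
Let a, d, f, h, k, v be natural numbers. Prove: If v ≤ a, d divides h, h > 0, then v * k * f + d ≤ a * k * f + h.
v ≤ a. By multiplying by a non-negative, v * k ≤ a * k. By multiplying by a non-negative, v * k * f ≤ a * k * f. d divides h and h > 0, thus d ≤ h. v * k * f ≤ a * k * f, so v * k * f + d ≤ a * k * f + h.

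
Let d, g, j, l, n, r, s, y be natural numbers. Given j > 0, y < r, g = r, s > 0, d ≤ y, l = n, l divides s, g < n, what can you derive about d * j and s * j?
d * j < s * j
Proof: From g = r and g < n, r < n. l = n and l divides s, so n divides s. s > 0, so n ≤ s. Since r < n, r < s. y < r, so y < s. Since d ≤ y, d < s. Because j > 0, by multiplying by a positive, d * j < s * j.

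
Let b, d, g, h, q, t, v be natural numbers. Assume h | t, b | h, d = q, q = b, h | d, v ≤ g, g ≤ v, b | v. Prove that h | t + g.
Since d = q and q = b, d = b. Since h | d, h | b. Since b | h, b = h. Since v ≤ g and g ≤ v, v = g. b | v, so b | g. b = h, so h | g. Since h | t, h | t + g.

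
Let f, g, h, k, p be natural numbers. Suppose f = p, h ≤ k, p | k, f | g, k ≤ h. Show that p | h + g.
k ≤ h and h ≤ k, therefore k = h. p | k, so p | h. Since f = p and f | g, p | g. Since p | h, p | h + g.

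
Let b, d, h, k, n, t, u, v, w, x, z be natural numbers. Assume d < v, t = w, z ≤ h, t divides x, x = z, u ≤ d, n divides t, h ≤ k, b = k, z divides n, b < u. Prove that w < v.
z divides n and n divides t, thus z divides t. x = z and t divides x, thus t divides z. Since z divides t, z = t. z ≤ h and h ≤ k, so z ≤ k. From z = t, t ≤ k. b < u and u ≤ d, thus b < d. Since b = k, k < d. Since d < v, k < v. t ≤ k, so t < v. t = w, so w < v.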